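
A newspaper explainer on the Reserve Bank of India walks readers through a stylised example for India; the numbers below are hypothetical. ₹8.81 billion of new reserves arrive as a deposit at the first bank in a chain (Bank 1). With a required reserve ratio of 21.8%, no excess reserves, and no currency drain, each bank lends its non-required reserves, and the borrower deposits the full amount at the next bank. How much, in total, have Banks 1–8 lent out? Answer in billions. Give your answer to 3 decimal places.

₹27.183 billion

Bank i lends (1 − rr)^i of the original deposit: Bank 1 lends 8.81·0.7820 ≈ 6.8894, Bank 2 lends 8.81·0.7820² ≈ 5.3875, and so on.
Summing a geometric series: total = 8.81·[0.7820·(1 − 0.7820^8) / (1 − 0.7820)] ≈ 27.1833 billion.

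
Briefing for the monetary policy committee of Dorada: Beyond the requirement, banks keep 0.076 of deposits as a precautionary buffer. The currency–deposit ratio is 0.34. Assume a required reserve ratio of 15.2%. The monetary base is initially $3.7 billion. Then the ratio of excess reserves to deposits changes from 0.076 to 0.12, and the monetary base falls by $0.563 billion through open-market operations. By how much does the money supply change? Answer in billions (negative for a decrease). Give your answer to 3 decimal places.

Before: m₁ = (1 + 0.34) / (0.152 + 0.076 + 0.34) ≈ 2.35915, MB₁ = 3.7, so M₁ = 2.35915 × 3.7 ≈ 8.7289 billion.
After: m₂ = (1 + 0.34) / (0.152 + 0.12 + 0.34) ≈ 2.18954, MB₂ = 3.7 − 0.563 = 3.137, so M₂ = 2.18954 × 3.137 ≈ 6.8686 billion.
ΔM = M₂ − M₁ = 6.8686 − 8.7289 = -1.8603 billion.

-1.860 billion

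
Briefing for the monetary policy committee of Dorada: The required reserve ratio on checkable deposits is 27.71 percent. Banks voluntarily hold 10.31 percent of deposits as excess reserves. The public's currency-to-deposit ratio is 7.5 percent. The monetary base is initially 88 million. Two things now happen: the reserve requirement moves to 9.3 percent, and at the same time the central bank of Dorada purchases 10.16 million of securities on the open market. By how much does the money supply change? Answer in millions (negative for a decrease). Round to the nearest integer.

181 million

Before: m₁ = (1 + 0.075) / (0.2771 + 0.1031 + 0.075) ≈ 2.3616, MB₁ = 88, so M₁ = 2.3616 × 88 = 207.8208 million.
After: m₂ = (1 + 0.075) / (0.093 + 0.1031 + 0.075) ≈ 3.9653, MB₂ = 88 + 10.16 = 98.16, so M₂ = 3.9653 × 98.16 ≈ 389.2338 million.
ΔM = M₂ − M₁ = 389.2338 − 207.8208 = 181.413 million.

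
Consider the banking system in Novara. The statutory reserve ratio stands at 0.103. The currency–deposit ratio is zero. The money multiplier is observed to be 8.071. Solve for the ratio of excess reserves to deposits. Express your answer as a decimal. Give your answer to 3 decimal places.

0.021

Using m = 8.071. Since m = (1 + c)/(c + rr + e), the denominator satisfies c + rr + e = (1 + c)/m = (1 + 0) / 8.071 ≈ 0.123900.
With c = 0 and rr = 0.103, the ratio of excess reserves to deposits is 0.123900 − 0 − 0.103 = 0.0209.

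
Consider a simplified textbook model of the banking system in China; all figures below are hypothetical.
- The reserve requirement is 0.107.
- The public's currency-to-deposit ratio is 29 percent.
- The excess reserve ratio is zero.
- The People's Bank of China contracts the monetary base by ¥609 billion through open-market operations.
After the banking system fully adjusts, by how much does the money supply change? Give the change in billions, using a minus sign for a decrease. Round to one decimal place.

The money multiplier is m = (1 + c) / (rr + c) = (1 + 0.29) / (0.107 + 0.29) ≈ 3.24937.
The sale removes 609 billion of base, so ΔM = m × ΔMB = 3.24937 × (−609) ≈ -1978.8663 billion.

-1978.9 billion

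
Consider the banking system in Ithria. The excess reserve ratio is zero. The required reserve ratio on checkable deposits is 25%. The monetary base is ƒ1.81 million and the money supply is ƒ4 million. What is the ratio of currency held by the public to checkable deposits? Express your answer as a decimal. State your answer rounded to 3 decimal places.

0.370

Using m = M/MB = 4/1.81 ≈ 2.209945. From m = (1 + c)/(c + rr + e), rearranging gives 1 + c = m·(c + rr + e), so c·(1 − m) = m·(rr + e) − 1.
Hence c = [m·(rr + e) − 1]/(1 − m) = [2.209945 × (0.25 + 0) − 1] / (1 − 2.209945) ≈ 0.369863.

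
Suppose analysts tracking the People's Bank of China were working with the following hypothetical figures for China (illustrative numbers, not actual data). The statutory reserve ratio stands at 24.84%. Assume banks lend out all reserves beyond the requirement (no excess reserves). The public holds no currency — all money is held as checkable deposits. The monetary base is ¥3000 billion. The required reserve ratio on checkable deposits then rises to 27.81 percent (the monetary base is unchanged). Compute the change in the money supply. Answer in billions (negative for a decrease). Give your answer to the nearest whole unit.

Initially m₁ = 1 / (0.2484) ≈ 4.02576, so M₁ = 4.02576 × 3000 = 12077.28 billion.
After the change m₂ = 1 / (0.2781) ≈ 3.59583, so M₂ = 3.59583 × 3000 = 10787.49 billion.
ΔM = M₂ − M₁ = 10787.49 − 12077.28 = -1289.79 billion.

-1290 billion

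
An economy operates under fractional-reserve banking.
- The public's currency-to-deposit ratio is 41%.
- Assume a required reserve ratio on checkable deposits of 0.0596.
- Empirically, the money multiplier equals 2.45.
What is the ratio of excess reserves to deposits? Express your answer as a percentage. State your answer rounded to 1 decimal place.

Using m = 2.45. Since m = (1 + c)/(c + rr + e), the denominator satisfies c + rr + e = (1 + c)/m = (1 + 0.41) / 2.45 ≈ 0.575510.
With c = 0.41 and rr = 0.0596, the ratio of excess reserves to deposits is 0.575510 − 0.41 − 0.0596 = 0.10591.

10.6%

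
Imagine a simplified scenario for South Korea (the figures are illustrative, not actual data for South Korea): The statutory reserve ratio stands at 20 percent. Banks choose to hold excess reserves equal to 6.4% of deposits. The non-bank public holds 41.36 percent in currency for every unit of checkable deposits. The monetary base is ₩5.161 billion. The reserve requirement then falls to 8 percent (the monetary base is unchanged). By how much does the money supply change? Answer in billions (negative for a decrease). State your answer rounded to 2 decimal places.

₩2.32 billion

Initially m₁ = (1 + 0.4136) / (0.2 + 0.064 + 0.4136) ≈ 2.0862, so M₁ = 2.0862 × 5.161 ≈ 10.7669 billion.
After the change m₂ = (1 + 0.4136) / (0.08 + 0.064 + 0.4136) ≈ 2.5352, so M₂ = 2.5352 × 5.161 ≈ 13.0842 billion.
ΔM = M₂ − M₁ = 13.0842 − 10.7669 = 2.3173 billion.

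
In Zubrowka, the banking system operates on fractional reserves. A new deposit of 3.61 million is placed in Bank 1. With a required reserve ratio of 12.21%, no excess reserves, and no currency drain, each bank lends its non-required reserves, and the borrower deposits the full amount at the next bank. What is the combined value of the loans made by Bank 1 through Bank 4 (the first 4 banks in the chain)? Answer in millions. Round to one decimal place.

10.5 million

Bank i lends (1 − rr)^i of the original deposit: Bank 1 lends 3.61·0.8779 ≈ 3.1692, Bank 2 lends 3.61·0.8779² ≈ 2.7823, and so on.
Summing a geometric series: total = 3.61·[0.8779·(1 − 0.8779^4) / (1 − 0.8779)] ≈ 10.5383 million.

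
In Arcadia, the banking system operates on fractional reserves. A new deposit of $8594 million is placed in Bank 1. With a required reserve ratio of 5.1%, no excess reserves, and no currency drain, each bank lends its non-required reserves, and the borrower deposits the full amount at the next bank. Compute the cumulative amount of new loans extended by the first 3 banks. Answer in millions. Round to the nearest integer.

Bank i lends (1 − rr)^i of the original deposit: Bank 1 lends 8594·0.9490 = 8155.7060, Bank 2 lends 8594·0.9490² ≈ 7739.7650, and so on.
Summing a geometric series: total = 8594·[0.9490·(1 − 0.9490^3) / (1 − 0.9490)] ≈ 23240.5080 million.

$23241 million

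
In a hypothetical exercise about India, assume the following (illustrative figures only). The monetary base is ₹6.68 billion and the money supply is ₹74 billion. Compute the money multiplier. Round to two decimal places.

11.08

The money multiplier is m = M / MB = 74 / 6.68 ≈ 11.07784.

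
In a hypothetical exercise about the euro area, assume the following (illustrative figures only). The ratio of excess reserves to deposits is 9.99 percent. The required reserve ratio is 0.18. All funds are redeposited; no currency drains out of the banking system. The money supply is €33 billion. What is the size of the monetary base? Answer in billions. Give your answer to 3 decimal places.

The money multiplier is m = 1 / (rr + e) = 1 / (0.18 + 0.0999) ≈ 3.572705.
MB = M / m = 33 / 3.572705 ≈ 9.2367 billion.

€9.237 billion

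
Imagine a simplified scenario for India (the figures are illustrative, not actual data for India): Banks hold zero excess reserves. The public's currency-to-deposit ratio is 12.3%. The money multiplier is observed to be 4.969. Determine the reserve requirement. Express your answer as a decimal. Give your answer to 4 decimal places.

Using m = 4.969. Since m = (1 + c)/(c + rr + e), the denominator satisfies c + rr + e = (1 + c)/m = (1 + 0.123) / 4.969 ≈ 0.226001.
With c = 0.123 and e = 0, the reserve requirement is 0.226001 − 0.123 − 0 = 0.103001.

0.1030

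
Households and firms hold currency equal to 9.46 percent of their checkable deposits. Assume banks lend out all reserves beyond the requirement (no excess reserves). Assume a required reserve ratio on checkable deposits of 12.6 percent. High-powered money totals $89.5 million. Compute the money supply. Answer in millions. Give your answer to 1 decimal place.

The money multiplier is m = (1 + c) / (rr + c) = (1 + 0.0946) / (0.126 + 0.0946) ≈ 4.9619.
So M = m × MB = 4.9619 × 89.5 ≈ 444.0901 million.

$444.1 million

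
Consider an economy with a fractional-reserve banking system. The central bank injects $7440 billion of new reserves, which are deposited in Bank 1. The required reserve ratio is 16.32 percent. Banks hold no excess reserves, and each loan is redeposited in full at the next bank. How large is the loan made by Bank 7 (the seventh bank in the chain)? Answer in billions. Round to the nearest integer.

Each bank lends a fraction (1 − rr) = 0.8368 of the deposit it receives, so Bank 7 receives 7440·0.8368^6 and lends 7440·0.8368^7 ≈ 2137.5911 billion.

$2138 billion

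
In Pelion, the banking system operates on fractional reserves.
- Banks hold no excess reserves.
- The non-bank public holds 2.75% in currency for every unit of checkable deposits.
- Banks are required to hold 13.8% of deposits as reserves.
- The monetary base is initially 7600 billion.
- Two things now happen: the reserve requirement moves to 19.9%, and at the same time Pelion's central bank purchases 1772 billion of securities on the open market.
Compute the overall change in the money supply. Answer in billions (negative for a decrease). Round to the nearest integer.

-4669 billion

Before: m₁ = (1 + 0.0275) / (0.138 + 0.0275) ≈ 6.20846, MB₁ = 7600, so M₁ = 6.20846 × 7600 = 47184.296 billion.
After: m₂ = (1 + 0.0275) / (0.199 + 0.0275) ≈ 4.53642, MB₂ = 7600 + 1772 = 9372, so M₂ = 4.53642 × 9372 ≈ 42515.3282 billion.
ΔM = M₂ − M₁ = 42515.3282 − 47184.296 = -4668.9678 billion.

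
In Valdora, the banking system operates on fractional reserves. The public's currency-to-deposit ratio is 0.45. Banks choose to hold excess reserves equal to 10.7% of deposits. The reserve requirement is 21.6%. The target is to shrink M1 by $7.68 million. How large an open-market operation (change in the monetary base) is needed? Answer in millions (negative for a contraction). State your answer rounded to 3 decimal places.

-4.094 million

The money multiplier is m = (1 + c) / (rr + e + c) = (1 + 0.45) / (0.216 + 0.107 + 0.45) ≈ 1.87581.
ΔMB = ΔM / m = (−7.68) / 1.87581 ≈ -4.0942 million.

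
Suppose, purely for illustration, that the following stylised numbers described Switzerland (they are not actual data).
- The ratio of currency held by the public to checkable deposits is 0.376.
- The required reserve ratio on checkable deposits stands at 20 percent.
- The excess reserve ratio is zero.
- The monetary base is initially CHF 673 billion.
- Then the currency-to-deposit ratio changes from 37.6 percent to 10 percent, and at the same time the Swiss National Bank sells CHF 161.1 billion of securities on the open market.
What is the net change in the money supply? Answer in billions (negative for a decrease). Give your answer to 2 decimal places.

Before: m₁ = (1 + 0.376) / (0.2 + 0.376) ≈ 2.388889, MB₁ = 673, so M₁ = 2.388889 × 673 ≈ 1607.7223 billion.
After: m₂ = (1 + 0.1) / (0.2 + 0.1) ≈ 3.666667, MB₂ = 673 − 161.1 = 511.9, so M₂ = 3.666667 × 511.9 ≈ 1876.9668 billion.
ΔM = M₂ − M₁ = 1876.9668 − 1607.7223 = 269.2445 billion.

CHF 269.24 billion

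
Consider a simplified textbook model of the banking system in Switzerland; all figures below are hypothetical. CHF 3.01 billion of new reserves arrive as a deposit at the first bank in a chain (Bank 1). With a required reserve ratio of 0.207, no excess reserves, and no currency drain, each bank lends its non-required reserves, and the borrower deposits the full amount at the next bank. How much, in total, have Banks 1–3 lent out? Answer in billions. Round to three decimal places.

CHF 5.781 billion

Bank i lends (1 − rr)^i of the original deposit: Bank 1 lends 3.01·0.7930 ≈ 2.3869, Bank 2 lends 3.01·0.7930² ≈ 1.8928, and so on.
Summing a geometric series: total = 3.01·[0.7930·(1 − 0.7930^3) / (1 − 0.7930)] ≈ 5.7808 billion.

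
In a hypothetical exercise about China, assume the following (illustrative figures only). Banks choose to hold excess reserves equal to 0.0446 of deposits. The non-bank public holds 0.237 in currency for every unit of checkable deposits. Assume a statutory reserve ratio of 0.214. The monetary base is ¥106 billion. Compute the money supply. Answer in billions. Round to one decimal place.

¥264.6 billion

The money multiplier is m = (1 + c) / (rr + e + c) = (1 + 0.237) / (0.214 + 0.0446 + 0.237) ≈ 2.49596.
So M = m × MB = 2.49596 × 106 ≈ 264.5718 billion.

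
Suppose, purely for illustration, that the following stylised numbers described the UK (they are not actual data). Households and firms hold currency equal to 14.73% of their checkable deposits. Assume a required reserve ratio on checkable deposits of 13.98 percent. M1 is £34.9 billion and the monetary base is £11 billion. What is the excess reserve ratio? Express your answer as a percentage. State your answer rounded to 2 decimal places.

7.45%

Using m = M/MB = 34.9/11 ≈ 3.172727. Since m = (1 + c)/(c + rr + e), the denominator satisfies c + rr + e = (1 + c)/m = (1 + 0.1473) / 3.172727 ≈ 0.361613.
With c = 0.1473 and rr = 0.1398, the excess reserve ratio is 0.361613 − 0.1473 − 0.1398 = 0.074513.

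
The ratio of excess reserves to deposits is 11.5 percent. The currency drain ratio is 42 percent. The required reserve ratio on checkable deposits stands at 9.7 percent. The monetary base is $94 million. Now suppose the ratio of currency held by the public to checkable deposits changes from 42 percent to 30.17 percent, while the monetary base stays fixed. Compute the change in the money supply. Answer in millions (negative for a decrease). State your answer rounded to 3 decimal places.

$26.991 million

Initially m₁ = (1 + 0.42) / (0.097 + 0.115 + 0.42) ≈ 2.246835, so M₁ = 2.246835 × 94 ≈ 211.2025 million.
After the change m₂ = (1 + 0.3017) / (0.097 + 0.115 + 0.3017) ≈ 2.533969, so M₂ = 2.533969 × 94 ≈ 238.1931 million.
ΔM = M₂ − M₁ = 238.1931 − 211.2025 = 26.9906 million.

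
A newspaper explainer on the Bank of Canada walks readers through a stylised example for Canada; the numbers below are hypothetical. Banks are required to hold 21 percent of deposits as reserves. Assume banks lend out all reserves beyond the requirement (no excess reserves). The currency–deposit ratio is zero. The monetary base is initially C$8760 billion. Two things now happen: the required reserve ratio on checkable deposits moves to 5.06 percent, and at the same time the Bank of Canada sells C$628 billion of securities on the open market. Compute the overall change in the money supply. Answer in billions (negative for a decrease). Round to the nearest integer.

Before: m₁ = 1 / (0.21) ≈ 4.76190, MB₁ = 8760, so M₁ = 4.76190 × 8760 = 41714.244 billion.
After: m₂ = 1 / (0.0506) ≈ 19.76285, MB₂ = 8760 − 628 = 8132, so M₂ = 19.76285 × 8132 = 160711.4962 billion.
ΔM = M₂ − M₁ = 160711.4962 − 41714.244 = 118997.2522 billion.

C$118997 billion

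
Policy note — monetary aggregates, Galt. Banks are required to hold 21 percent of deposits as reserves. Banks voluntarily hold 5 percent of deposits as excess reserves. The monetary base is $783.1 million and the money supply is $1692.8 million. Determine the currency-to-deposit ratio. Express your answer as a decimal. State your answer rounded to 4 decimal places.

0.3770

Using m = M/MB = 1692.8/783.1 ≈ 2.161665. From m = (1 + c)/(c + rr + e), rearranging gives 1 + c = m·(c + rr + e), so c·(1 − m) = m·(rr + e) − 1.
Hence c = [m·(rr + e) − 1]/(1 − m) = [2.161665 × (0.21 + 0.05) − 1] / (1 − 2.161665) ≈ 0.377017.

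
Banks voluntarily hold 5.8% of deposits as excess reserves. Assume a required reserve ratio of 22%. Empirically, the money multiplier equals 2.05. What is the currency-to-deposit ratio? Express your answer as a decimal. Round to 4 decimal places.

Using m = 2.05. From m = (1 + c)/(c + rr + e), rearranging gives 1 + c = m·(c + rr + e), so c·(1 − m) = m·(rr + e) − 1.
Hence c = [m·(rr + e) − 1]/(1 − m) = [2.05 × (0.22 + 0.058) − 1] / (1 − 2.05) ≈ 0.409619.

0.4096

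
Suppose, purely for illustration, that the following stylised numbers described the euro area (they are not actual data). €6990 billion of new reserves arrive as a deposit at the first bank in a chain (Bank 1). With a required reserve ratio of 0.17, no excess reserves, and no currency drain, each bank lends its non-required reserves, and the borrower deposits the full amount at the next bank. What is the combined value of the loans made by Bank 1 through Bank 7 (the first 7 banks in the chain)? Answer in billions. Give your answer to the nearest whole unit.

€24867 billion

Bank i lends (1 − rr)^i of the original deposit: Bank 1 lends 6990·0.8300 = 5801.7000, Bank 2 lends 6990·0.8300² = 4815.4110, and so on.
Summing a geometric series: total = 6990·[0.8300·(1 − 0.8300^7) / (1 − 0.8300)] ≈ 24866.7514 billion.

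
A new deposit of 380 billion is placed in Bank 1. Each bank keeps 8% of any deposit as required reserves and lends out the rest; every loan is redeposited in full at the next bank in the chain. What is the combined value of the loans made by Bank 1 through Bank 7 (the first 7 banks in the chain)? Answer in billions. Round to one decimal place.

1932.2 billion

Bank i lends (1 − rr)^i of the original deposit: Bank 1 lends 380·0.9200 = 349.6000, Bank 2 lends 380·0.9200² = 321.6320, and so on.
Summing a geometric series: total = 380·[0.9200·(1 − 0.9200^7) / (1 − 0.9200)] ≈ 1932.2104 billion.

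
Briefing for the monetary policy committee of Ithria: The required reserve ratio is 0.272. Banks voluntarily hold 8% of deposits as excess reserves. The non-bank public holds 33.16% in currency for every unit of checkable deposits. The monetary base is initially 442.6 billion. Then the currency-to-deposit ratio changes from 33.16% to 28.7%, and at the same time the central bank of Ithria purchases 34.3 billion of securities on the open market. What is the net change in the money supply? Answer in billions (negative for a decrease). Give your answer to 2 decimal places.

98.37 billion

Before: m₁ = (1 + 0.3316) / (0.272 + 0.08 + 0.3316) ≈ 1.947923, MB₁ = 442.6, so M₁ = 1.947923 × 442.6 ≈ 862.1507 billion.
After: m₂ = (1 + 0.287) / (0.272 + 0.08 + 0.287) ≈ 2.014085, MB₂ = 442.6 + 34.3 = 476.9, so M₂ = 2.014085 × 476.9 ≈ 960.5171 billion.
ΔM = M₂ − M₁ = 960.5171 − 862.1507 = 98.3664 billion.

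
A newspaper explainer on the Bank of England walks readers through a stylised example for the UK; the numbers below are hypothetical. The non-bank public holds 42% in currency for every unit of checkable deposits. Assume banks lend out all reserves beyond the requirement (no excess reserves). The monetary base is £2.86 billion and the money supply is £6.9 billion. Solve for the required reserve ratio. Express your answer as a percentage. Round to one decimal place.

Using m = M/MB = 6.9/2.86 ≈ 2.412587. Since m = (1 + c)/(c + rr + e), the denominator satisfies c + rr + e = (1 + c)/m = (1 + 0.42) / 2.412587 ≈ 0.588580.
With c = 0.42 and e = 0, the required reserve ratio is 0.588580 − 0.42 − 0 = 0.16858.

16.9%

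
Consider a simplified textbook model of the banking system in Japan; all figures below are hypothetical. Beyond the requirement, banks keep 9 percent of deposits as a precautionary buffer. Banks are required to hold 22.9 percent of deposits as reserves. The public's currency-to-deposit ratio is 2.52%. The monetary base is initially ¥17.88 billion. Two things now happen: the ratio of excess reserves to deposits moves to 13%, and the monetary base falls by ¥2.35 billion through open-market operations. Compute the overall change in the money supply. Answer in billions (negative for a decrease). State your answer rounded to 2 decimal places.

Before: m₁ = (1 + 0.0252) / (0.229 + 0.09 + 0.0252) ≈ 2.97850, MB₁ = 17.88, so M₁ = 2.97850 × 17.88 ≈ 53.2556 billion.
After: m₂ = (1 + 0.0252) / (0.229 + 0.13 + 0.0252) ≈ 2.66840, MB₂ = 17.88 − 2.35 = 15.53, so M₂ = 2.66840 × 15.53 ≈ 41.4403 billion.
ΔM = M₂ − M₁ = 41.4403 − 53.2556 = -11.8153 billion.

-11.82 billion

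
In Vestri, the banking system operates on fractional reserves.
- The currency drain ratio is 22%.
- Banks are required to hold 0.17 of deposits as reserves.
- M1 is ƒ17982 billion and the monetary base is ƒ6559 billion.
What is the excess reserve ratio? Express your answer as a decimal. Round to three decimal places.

Using m = M/MB = 17982/6559 ≈ 2.741576. Since m = (1 + c)/(c + rr + e), the denominator satisfies c + rr + e = (1 + c)/m = (1 + 0.22) / 2.741576 ≈ 0.445000.
With c = 0.22 and rr = 0.17, the excess reserve ratio is 0.445000 − 0.22 − 0.17 = 0.055.

0.055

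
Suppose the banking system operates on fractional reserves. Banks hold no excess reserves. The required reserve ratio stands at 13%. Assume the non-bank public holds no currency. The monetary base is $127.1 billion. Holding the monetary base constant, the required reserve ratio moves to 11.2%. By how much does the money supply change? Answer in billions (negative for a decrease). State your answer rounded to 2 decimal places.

$157.13 billion

Initially m₁ = 1 / (0.13) ≈ 7.692308, so M₁ = 7.692308 × 127.1 ≈ 977.6923 billion.
After the change m₂ = 1 / (0.112) ≈ 8.928571, so M₂ = 8.928571 × 127.1 ≈ 1134.8214 billion.
ΔM = M₂ − M₁ = 1134.8214 − 977.6923 = 157.1291 billion.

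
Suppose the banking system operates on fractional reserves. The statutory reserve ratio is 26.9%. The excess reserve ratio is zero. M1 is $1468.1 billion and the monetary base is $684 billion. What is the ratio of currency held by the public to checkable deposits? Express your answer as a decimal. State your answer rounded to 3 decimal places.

0.369

Using m = M/MB = 1468.1/684 ≈ 2.146345. From m = (1 + c)/(c + rr + e), rearranging gives 1 + c = m·(c + rr + e), so c·(1 − m) = m·(rr + e) − 1.
Hence c = [m·(rr + e) − 1]/(1 − m) = [2.146345 × (0.269 + 0) − 1] / (1 − 2.146345) ≈ 0.368679.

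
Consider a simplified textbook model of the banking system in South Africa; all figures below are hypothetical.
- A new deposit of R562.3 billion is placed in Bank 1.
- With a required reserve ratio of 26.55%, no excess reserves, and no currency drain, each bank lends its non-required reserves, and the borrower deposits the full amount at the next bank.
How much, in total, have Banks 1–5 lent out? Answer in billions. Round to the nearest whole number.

Bank i lends (1 − rr)^i of the original deposit: Bank 1 lends 562.3·0.7345 ≈ 413.0093, Bank 2 lends 562.3·0.7345² ≈ 303.3554, and so on.
Summing a geometric series: total = 562.3·[0.7345·(1 − 0.7345^5) / (1 − 0.7345)] ≈ 1223.0428 billion.

R1223 billion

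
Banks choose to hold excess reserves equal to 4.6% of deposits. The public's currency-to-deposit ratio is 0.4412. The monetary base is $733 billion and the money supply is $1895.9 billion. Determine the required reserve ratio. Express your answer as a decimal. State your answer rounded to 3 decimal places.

0.070

Using m = M/MB = 1895.9/733 ≈ 2.586494. Since m = (1 + c)/(c + rr + e), the denominator satisfies c + rr + e = (1 + c)/m = (1 + 0.4412) / 2.586494 ≈ 0.557202.
With c = 0.4412 and e = 0.046, the required reserve ratio is 0.557202 − 0.4412 − 0.046 = 0.070002.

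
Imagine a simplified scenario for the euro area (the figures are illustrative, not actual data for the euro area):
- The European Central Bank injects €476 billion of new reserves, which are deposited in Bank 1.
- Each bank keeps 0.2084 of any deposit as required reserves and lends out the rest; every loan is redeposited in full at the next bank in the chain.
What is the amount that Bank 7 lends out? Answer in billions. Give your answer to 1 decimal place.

Each bank lends a fraction (1 − rr) = 0.7916 of the deposit it receives, so Bank 7 receives 476·0.7916^6 and lends 476·0.7916^7 ≈ 92.7145 billion.

€92.7 billion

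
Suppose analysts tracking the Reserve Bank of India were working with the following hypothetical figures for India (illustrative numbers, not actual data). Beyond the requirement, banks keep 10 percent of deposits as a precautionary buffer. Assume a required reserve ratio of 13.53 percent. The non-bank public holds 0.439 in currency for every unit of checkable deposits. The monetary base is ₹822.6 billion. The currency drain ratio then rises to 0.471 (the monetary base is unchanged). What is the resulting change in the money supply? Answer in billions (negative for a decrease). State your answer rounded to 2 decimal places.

Initially m₁ = (1 + 0.439) / (0.1353 + 0.1 + 0.439) ≈ 2.134065, so M₁ = 2.134065 × 822.6 ≈ 1755.4819 billion.
After the change m₂ = (1 + 0.471) / (0.1353 + 0.1 + 0.471) ≈ 2.082684, so M₂ = 2.082684 × 822.6 ≈ 1713.2159 billion.
ΔM = M₂ − M₁ = 1713.2159 − 1755.4819 = -42.266 billion.

-42.27 billion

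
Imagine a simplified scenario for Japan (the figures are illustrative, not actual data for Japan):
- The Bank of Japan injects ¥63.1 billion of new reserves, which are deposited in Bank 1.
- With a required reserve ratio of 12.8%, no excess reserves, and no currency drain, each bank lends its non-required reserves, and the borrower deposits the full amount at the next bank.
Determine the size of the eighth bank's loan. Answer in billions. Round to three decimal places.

¥21.094 billion

Each bank lends a fraction (1 − rr) = 0.8720 of the deposit it receives, so Bank 8 receives 63.1·0.8720^7 and lends 63.1·0.8720^8 ≈ 21.0941 billion.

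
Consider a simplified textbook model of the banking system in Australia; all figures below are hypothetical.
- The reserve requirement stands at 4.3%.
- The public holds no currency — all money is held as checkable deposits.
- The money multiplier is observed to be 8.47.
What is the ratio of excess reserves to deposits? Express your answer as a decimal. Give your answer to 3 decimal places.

Using m = 8.47. Since m = (1 + c)/(c + rr + e), the denominator satisfies c + rr + e = (1 + c)/m = (1 + 0) / 8.47 ≈ 0.118064.
With c = 0 and rr = 0.043, the ratio of excess reserves to deposits is 0.118064 − 0 − 0.043 = 0.075064.

0.075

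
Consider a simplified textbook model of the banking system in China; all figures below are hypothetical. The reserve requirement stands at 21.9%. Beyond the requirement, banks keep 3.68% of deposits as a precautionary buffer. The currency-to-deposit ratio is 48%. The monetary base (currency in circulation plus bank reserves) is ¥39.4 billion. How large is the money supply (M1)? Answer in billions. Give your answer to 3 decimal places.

¥79.250 billion

The money multiplier is m = (1 + c) / (rr + e + c) = (1 + 0.48) / (0.219 + 0.0368 + 0.48) ≈ 2.011416.
So M = m × MB = 2.011416 × 39.4 ≈ 79.2498 billion.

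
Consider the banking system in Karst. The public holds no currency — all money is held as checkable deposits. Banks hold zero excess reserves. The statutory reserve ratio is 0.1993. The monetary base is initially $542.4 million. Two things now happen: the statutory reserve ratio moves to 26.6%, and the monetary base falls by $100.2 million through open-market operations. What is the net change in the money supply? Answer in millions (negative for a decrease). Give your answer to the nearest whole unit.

-1059 million

Before: m₁ = 1 / (0.1993) ≈ 5.0176, MB₁ = 542.4, so M₁ = 5.0176 × 542.4 ≈ 2721.5462 million.
After: m₂ = 1 / (0.266) ≈ 3.7594, MB₂ = 542.4 − 100.2 = 442.2, so M₂ = 3.7594 × 442.2 ≈ 1662.4067 million.
ΔM = M₂ − M₁ = 1662.4067 − 2721.5462 = -1059.1395 million.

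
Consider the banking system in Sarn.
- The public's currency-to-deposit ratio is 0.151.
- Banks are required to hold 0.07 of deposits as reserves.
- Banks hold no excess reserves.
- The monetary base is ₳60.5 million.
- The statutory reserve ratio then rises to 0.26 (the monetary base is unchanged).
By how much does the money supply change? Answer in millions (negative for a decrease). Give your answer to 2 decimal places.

Initially m₁ = (1 + 0.151) / (0.07 + 0.151) ≈ 5.20814, so M₁ = 5.20814 × 60.5 ≈ 315.0925 million.
After the change m₂ = (1 + 0.151) / (0.26 + 0.151) ≈ 2.80049, so M₂ = 2.80049 × 60.5 ≈ 169.4296 million.
ΔM = M₂ − M₁ = 169.4296 − 315.0925 = -145.6629 million.

-145.66 million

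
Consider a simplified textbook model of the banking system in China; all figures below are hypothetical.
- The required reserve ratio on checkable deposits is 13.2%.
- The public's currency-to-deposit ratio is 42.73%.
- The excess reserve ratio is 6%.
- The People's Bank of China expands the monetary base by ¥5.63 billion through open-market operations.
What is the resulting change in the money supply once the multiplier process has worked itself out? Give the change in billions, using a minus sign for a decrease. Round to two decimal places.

The money multiplier is m = (1 + c) / (rr + e + c) = (1 + 0.4273) / (0.132 + 0.06 + 0.4273) ≈ 2.3047.
The purchase adds 5.63 billion of base, so ΔM = m × ΔMB = 2.3047 × (+5.63) ≈ 12.9755 billion.

¥12.98 billion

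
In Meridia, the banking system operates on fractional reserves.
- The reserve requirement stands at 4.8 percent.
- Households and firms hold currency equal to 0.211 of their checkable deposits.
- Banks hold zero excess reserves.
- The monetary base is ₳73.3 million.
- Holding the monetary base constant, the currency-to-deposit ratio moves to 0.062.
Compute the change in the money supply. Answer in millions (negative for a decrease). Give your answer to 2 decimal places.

₳364.95 million

Initially m₁ = (1 + 0.211) / (0.048 + 0.211) ≈ 4.67568, so M₁ = 4.67568 × 73.3 ≈ 342.7273 million.
After the change m₂ = (1 + 0.062) / (0.048 + 0.062) ≈ 9.65455, so M₂ = 9.65455 × 73.3 ≈ 707.6785 million.
ΔM = M₂ − M₁ = 707.6785 − 342.7273 = 364.9512 million.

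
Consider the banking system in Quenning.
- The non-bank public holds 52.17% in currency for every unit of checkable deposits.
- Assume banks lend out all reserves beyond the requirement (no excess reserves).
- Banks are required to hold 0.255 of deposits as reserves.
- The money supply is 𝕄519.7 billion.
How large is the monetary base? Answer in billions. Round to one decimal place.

The money multiplier is m = (1 + c) / (rr + c) = (1 + 0.5217) / (0.255 + 0.5217) ≈ 1.95919.
MB = M / m = 519.7 / 1.95919 ≈ 265.2627 billion.

𝕄265.3 billion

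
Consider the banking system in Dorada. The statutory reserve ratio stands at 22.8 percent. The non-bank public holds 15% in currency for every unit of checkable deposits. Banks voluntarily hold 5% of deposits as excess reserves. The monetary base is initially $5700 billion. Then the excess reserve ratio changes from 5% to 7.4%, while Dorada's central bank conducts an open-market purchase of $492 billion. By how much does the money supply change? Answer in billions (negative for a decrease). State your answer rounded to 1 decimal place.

Before: m₁ = (1 + 0.15) / (0.228 + 0.05 + 0.15) ≈ 2.686916, MB₁ = 5700, so M₁ = 2.686916 × 5700 = 15315.4212 billion.
After: m₂ = (1 + 0.15) / (0.228 + 0.074 + 0.15) ≈ 2.544248, MB₂ = 5700 + 492 = 6192, so M₂ = 2.544248 × 6192 ≈ 15753.9836 billion.
ΔM = M₂ − M₁ = 15753.9836 − 15315.4212 = 438.5624 billion.

$438.6 billion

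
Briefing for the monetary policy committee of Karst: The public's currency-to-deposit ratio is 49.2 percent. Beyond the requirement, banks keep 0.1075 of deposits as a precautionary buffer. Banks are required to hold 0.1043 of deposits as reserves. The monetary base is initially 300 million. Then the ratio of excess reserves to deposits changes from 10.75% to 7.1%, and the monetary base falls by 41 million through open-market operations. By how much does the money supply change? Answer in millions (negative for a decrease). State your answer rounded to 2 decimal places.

Before: m₁ = (1 + 0.492) / (0.1043 + 0.1075 + 0.492) ≈ 2.119920, MB₁ = 300, so M₁ = 2.119920 × 300 = 635.976 million.
After: m₂ = (1 + 0.492) / (0.1043 + 0.071 + 0.492) ≈ 2.235876, MB₂ = 300 − 41 = 259, so M₂ = 2.235876 × 259 ≈ 579.0919 million.
ΔM = M₂ − M₁ = 579.0919 − 635.976 = -56.8841 million.

-56.88 million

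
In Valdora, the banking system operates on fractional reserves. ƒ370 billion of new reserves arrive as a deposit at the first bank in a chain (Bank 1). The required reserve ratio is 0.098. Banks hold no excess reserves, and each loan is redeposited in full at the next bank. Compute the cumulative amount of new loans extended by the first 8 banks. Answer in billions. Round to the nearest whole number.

ƒ1913 billion

Bank i lends (1 − rr)^i of the original deposit: Bank 1 lends 370·0.9020 = 333.7400, Bank 2 lends 370·0.9020² ≈ 301.0335, and so on.
Summing a geometric series: total = 370·[0.9020·(1 − 0.9020^8) / (1 − 0.9020)] ≈ 1913.2846 billion.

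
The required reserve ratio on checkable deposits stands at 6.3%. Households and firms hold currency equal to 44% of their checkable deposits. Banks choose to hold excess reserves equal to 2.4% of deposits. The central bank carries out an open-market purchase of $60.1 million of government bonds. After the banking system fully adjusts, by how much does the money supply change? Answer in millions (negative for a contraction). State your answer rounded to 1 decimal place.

$164.2 million

The money multiplier is m = (1 + c) / (rr + e + c) = (1 + 0.44) / (0.063 + 0.024 + 0.44) ≈ 2.7324.
The purchase adds 60.1 million of base, so ΔM = m × ΔMB = 2.7324 × (+60.1) ≈ 164.2172 million.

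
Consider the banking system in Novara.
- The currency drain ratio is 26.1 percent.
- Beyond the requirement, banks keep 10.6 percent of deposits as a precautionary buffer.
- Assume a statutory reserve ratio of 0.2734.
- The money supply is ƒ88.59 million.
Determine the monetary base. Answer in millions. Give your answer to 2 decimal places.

ƒ44.99 million

The money multiplier is m = (1 + c) / (rr + e + c) = (1 + 0.261) / (0.2734 + 0.106 + 0.261) ≈ 1.96908.
MB = M / m = 88.59 / 1.96908 ≈ 44.9906 million.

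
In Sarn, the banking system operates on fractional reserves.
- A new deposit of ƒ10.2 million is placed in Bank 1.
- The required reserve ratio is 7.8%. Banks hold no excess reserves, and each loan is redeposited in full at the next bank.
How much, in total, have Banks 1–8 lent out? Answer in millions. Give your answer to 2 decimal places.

ƒ57.61 million

Bank i lends (1 − rr)^i of the original deposit: Bank 1 lends 10.2·0.9220 = 9.4044, Bank 2 lends 10.2·0.9220² ≈ 8.6709, and so on.
Summing a geometric series: total = 10.2·[0.9220·(1 − 0.9220^8) / (1 − 0.9220)] ≈ 57.6065 million.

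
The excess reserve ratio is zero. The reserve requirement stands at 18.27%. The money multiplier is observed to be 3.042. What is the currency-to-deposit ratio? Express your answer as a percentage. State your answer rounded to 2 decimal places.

21.75%

Using m = 3.042. From m = (1 + c)/(c + rr + e), rearranging gives 1 + c = m·(c + rr + e), so c·(1 − m) = m·(rr + e) − 1.
Hence c = [m·(rr + e) − 1]/(1 − m) = [3.042 × (0.1827 + 0) − 1] / (1 − 3.042) ≈ 0.217545.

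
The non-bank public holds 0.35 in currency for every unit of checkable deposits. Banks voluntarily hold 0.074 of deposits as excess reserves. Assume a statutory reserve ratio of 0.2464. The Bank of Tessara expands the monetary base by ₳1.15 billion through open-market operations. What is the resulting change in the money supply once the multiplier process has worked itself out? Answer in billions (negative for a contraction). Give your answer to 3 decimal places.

₳2.316 billion

The money multiplier is m = (1 + c) / (rr + e + c) = (1 + 0.35) / (0.2464 + 0.074 + 0.35) ≈ 2.01372.
The purchase adds 1.15 billion of base, so ΔM = m × ΔMB = 2.01372 × (+1.15) ≈ 2.3158 billion.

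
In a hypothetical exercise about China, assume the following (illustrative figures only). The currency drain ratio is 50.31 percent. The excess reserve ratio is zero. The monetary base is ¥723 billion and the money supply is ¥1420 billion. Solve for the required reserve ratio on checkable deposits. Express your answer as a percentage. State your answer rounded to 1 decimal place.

26.2%

Using m = M/MB = 1420/723 ≈ 1.964039. Since m = (1 + c)/(c + rr + e), the denominator satisfies c + rr + e = (1 + c)/m = (1 + 0.5031) / 1.964039 ≈ 0.765311.
With c = 0.5031 and e = 0, the required reserve ratio on checkable deposits is 0.765311 − 0.5031 − 0 = 0.262211.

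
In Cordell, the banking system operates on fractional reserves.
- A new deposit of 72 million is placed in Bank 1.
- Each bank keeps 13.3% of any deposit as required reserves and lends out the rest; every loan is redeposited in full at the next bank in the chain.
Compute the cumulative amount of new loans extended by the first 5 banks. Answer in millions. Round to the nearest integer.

Bank i lends (1 − rr)^i of the original deposit: Bank 1 lends 72·0.8670 = 62.4240, Bank 2 lends 72·0.8670² ≈ 54.1216, and so on.
Summing a geometric series: total = 72·[0.8670·(1 − 0.8670^5) / (1 − 0.8670)] ≈ 239.4235 million.

239 million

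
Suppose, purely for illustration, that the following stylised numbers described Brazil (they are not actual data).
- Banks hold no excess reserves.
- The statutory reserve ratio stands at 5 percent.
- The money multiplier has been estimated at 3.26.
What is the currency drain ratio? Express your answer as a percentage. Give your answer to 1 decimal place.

Using m = 3.26. From m = (1 + c)/(c + rr + e), rearranging gives 1 + c = m·(c + rr + e), so c·(1 − m) = m·(rr + e) − 1.
Hence c = [m·(rr + e) − 1]/(1 − m) = [3.26 × (0.05 + 0) − 1] / (1 − 3.26) ≈ 0.370354.

37.0%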